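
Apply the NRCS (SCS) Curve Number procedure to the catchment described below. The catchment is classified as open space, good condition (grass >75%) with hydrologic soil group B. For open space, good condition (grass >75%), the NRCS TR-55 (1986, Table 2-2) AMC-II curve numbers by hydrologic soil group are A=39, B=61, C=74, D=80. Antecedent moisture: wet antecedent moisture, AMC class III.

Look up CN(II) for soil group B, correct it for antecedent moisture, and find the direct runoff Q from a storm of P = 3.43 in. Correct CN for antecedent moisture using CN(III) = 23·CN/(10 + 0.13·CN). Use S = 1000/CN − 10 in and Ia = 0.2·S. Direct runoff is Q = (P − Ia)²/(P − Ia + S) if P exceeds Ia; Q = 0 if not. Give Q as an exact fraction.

NRCS table: open space, good condition (grass >75%), soil group B → CN(II) = 61
Adjust CN=61 to AMC III: 23·61/(10 + 0.13·61) → 1403 ÷ (1793/100) = 140300/1793 ≈ 78.249
Max retention: S = 1000/(140300/1793) − 10 = 3900/1403 in (≈ 2.780 in)
Initial abstraction Ia = S/5 = (3900/1403)/5 = 780/1403 ≈ 0.556 in
P − Ia = 3.430 − 0.556 = 403229/140300 ≈ 2.874 in (> 0, runoff occurs)
Q = (403229/140300)²/((403229/140300) + 3900/1403) = (162593626441/19684090000)/(793229/140300) = 162593626441/111290028700 in ≈ 1.461 in

Q = 162593626441/111290028700 in ≈ 1.461 in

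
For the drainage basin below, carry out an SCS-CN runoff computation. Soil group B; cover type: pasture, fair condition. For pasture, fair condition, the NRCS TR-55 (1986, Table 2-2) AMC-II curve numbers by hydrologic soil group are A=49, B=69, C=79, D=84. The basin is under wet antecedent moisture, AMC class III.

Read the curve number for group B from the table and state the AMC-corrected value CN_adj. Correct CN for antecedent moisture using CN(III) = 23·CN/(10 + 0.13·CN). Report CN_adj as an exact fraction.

NRCS table: pasture, fair condition, soil group B → CN(II) = 69
CN(III) from CN(II)=69: (23·69)/(10 + 0.13·69) = 158700/1897 ≈ 83.658

CN_adj = 158700/1897 ≈ 83.658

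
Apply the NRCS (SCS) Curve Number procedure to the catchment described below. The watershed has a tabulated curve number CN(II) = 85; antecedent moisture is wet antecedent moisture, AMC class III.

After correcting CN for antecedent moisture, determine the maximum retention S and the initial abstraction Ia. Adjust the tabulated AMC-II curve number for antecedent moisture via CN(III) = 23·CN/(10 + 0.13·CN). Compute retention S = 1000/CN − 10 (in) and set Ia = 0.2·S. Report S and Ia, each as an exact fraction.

CN(III) from CN(II)=85: (23·85)/(10 + 0.13·85) = 39100/421 ≈ 92.874
Retention S: 1000/CN − 10 with CN=92.874 → S = 300/391 ≈ 0.767 in
Initial abstraction Ia = S/5 = (300/391)/5 = 60/391 ≈ 0.153 in

S = 300/391 in ≈ 0.767 in; Ia = 60/391 in ≈ 0.153 in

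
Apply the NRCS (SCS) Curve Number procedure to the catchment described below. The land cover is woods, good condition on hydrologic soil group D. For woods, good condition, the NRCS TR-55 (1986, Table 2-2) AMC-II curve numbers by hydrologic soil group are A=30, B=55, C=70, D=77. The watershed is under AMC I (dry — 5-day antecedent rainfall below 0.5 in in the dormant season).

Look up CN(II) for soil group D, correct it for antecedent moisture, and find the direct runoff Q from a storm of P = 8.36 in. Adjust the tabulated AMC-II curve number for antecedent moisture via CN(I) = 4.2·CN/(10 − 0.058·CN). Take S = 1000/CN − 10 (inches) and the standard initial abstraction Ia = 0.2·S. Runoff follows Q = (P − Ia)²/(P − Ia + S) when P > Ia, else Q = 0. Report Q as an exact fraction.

Q = 78653885209/22959500025 in ≈ 3.426 in

NRCS table: woods, good condition, soil group D → CN(II) = 77
CN(I) from CN(II)=77: (4.2·77)/(10 − 0.058·77) = 161700/2767 ≈ 58.439
Max retention: S = 1000/(161700/2767) − 10 = 11500/1617 in (≈ 7.112 in)
Ia = 0.2S: 0.2·7.112 = 1.422 in (exactly 2300/1617)
P − Ia = 8.360 − 1.422 = 280453/40425 ≈ 6.938 in (> 0, runoff occurs)
Q = (280453/40425)²/((280453/40425) + 11500/1617) = (78653885209/1634180625)/(567953/40425) = 78653885209/22959500025 in ≈ 3.426 in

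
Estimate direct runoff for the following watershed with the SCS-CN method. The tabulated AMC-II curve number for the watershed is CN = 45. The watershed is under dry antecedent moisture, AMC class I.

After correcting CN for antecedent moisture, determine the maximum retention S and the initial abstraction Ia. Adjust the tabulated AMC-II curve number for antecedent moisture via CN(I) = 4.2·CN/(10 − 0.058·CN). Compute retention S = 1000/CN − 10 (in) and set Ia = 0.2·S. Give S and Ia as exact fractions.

S = 5500/189 in ≈ 29.101 in; Ia = 1100/189 in ≈ 5.820 in

Adjust CN=45 to AMC I: 4.2·45/(10 − 0.058·45) → 189 ÷ (739/100) = 18900/739 ≈ 25.575
Max retention: S = 1000/(18900/739) − 10 = 5500/189 in (≈ 29.101 in)
Ia = 0.2S: 0.2·29.101 = 5.820 in (exactly 1100/189)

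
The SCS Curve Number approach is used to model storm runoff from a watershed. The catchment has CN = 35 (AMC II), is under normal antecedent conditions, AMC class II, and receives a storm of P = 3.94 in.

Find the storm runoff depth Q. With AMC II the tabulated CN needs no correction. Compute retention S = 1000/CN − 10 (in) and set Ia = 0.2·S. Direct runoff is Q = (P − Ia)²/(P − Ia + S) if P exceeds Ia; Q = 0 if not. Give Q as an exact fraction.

Q = 6241/2302650 in ≈ 0.003 in

CN(II) = 35; AMC II needs no correction.
Retention S: 1000/CN − 10 with CN=35.000 → S = 130/7 ≈ 18.571 in
Ia = 0.2·(130/7) = 26/7 in ≈ 3.714 in
Excess rainfall: 3.940 − 3.714 = 0.226 in; P > Ia so Q > 0
Q = (79/350)²/((79/350) + 130/7) = (6241/122500)/(6579/350) = 6241/2302650 in ≈ 0.003 in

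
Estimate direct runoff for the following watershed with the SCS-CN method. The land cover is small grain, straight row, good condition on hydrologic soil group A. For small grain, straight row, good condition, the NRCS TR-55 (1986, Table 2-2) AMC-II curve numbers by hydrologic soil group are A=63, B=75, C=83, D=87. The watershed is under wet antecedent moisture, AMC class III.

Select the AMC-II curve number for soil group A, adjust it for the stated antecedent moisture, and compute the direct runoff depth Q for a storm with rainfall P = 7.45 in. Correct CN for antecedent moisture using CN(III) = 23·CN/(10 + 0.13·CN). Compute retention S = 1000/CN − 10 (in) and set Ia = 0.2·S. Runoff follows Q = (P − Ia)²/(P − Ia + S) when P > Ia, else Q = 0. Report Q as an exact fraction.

NRCS table: small grain, straight row, good condition, soil group A → CN(II) = 63
CN(III) from CN(II)=63: (23·63)/(10 + 0.13·63) = 144900/1819 ≈ 79.659
Max retention: S = 1000/(144900/1819) − 10 = 3700/1449 in (≈ 2.553 in)
Ia = 0.2·(3700/1449) = 740/1449 in ≈ 0.511 in
Since P=7.450 > Ia=0.511: effective rainfall P−Ia = 201101/28980 in
Q: (201101/28980)² ÷ (275101/28980) = 40441612201/7972426980 in (≈ 5.073 in)

Q = 40441612201/7972426980 in ≈ 5.073 in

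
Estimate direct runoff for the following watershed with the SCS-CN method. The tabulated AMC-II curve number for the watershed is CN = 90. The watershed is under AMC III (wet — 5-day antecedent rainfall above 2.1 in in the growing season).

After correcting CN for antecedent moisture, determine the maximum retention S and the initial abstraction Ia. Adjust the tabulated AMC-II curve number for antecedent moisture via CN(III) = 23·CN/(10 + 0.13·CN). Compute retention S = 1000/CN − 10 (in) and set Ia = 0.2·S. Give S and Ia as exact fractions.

Wet (AMC III): CN(III) = 23·90/(10 + 0.13·90) = 2070/(217/10) = 20700/217 ≈ 95.392
Max retention: S = 1000/(20700/217) − 10 = 100/207 in (≈ 0.483 in)
Ia = 0.2·(100/207) = 20/207 in ≈ 0.097 in

S = 100/207 in ≈ 0.483 in; Ia = 20/207 in ≈ 0.097 in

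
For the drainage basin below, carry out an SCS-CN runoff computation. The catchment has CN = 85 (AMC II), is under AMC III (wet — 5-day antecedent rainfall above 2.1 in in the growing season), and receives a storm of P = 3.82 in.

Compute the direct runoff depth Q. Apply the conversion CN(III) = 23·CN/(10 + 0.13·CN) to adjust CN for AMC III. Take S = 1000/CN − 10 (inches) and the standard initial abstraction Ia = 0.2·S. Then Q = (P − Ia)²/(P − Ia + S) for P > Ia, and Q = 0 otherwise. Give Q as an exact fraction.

Q = 5138165761/1694613550 in ≈ 3.032 in

Wet (AMC III): CN(III) = 23·85/(10 + 0.13·85) = 1955/(421/20) = 39100/421 ≈ 92.874
Max retention: S = 1000/(39100/421) − 10 = 300/391 in (≈ 0.767 in)
Initial abstraction Ia = S/5 = (300/391)/5 = 60/391 ≈ 0.153 in
Excess rainfall: 3.820 − 0.153 = 3.667 in; P > Ia so Q > 0
Runoff Q = (P−Ia)²/(P−Ia+S) = (3.667)²/(3.667+0.767) = 5138165761/1694613550 ≈ 3.032 in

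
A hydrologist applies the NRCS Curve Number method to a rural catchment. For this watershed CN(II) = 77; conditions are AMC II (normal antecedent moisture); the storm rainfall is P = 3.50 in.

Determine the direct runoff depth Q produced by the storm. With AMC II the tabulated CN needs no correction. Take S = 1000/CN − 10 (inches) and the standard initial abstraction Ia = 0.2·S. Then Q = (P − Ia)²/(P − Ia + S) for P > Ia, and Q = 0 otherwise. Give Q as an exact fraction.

Q = 199809/139678 in ≈ 1.430 in

AMC II — tabulated CN = 77 applies directly.
S = 1000/77 − 10 = 230/77 in ≈ 2.987 in
Ia = 0.2S: 0.2·2.987 = 0.597 in (exactly 46/77)
Since P=3.500 > Ia=0.597: effective rainfall P−Ia = 447/154 in
Q: (447/154)² ÷ (907/154) = 199809/139678 in (≈ 1.430 in)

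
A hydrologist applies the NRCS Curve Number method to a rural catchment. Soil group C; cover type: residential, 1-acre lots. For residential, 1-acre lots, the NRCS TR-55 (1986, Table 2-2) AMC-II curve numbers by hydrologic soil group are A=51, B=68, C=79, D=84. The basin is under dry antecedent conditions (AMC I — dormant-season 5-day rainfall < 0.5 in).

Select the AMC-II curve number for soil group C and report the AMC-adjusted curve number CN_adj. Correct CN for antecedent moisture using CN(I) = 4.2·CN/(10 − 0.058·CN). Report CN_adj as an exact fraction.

NRCS table: residential, 1-acre lots, soil group C → CN(II) = 79
Dry (AMC I): CN(I) = 4.2·79/(10 − 0.058·79) = (1659/5)/(2709/500) = 7900/129 ≈ 61.240

CN_adj = 7900/129 ≈ 61.240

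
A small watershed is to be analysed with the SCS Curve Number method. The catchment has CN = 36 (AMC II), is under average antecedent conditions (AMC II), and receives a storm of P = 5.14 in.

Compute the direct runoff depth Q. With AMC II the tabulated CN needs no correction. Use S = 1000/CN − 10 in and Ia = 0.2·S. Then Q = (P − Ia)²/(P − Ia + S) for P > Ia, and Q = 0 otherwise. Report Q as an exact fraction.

Q = 508369/3920850 in ≈ 0.130 in

Average conditions: CN = 36 (no AMC adjustment).
Max retention: S = 1000/36 − 10 = 160/9 in (≈ 17.778 in)
Initial abstraction Ia = S/5 = (160/9)/5 = 32/9 ≈ 3.556 in
Since P=5.140 > Ia=3.556: effective rainfall P−Ia = 713/450 in
Q: (713/450)² ÷ (8713/450) = 508369/3920850 in (≈ 0.130 in)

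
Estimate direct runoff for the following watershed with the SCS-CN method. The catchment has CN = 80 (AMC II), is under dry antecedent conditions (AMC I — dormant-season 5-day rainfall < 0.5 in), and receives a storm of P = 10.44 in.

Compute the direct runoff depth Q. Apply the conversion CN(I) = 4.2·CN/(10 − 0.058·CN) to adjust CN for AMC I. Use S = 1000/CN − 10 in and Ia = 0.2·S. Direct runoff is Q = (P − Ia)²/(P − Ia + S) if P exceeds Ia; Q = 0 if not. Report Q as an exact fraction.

Dry (AMC I): CN(I) = 4.2·80/(10 − 0.058·80) = 336/(134/25) = 4200/67 ≈ 62.687
S = 1000/(4200/67) − 10 = 125/21 in ≈ 5.952 in
Ia = 0.2·(125/21) = 25/21 in ≈ 1.190 in
Since P=10.440 > Ia=1.190: effective rainfall P−Ia = 4856/525 in
Q: (4856/525)² ÷ (7981/525) = 23580736/4190025 in (≈ 5.628 in)

Q = 23580736/4190025 in ≈ 5.628 in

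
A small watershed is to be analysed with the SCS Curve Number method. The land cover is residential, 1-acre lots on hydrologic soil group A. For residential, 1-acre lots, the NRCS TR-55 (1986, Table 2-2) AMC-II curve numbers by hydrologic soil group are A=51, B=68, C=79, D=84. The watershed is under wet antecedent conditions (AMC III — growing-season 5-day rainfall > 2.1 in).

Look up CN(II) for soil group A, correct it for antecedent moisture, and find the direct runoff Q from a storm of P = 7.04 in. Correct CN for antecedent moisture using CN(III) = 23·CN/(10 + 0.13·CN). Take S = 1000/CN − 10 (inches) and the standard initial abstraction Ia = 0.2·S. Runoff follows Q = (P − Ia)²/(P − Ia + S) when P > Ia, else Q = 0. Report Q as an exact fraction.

Q = 2069067169/557996100 in ≈ 3.708 in

NRCS table: residential, 1-acre lots, soil group A → CN(II) = 51
Adjust CN=51 to AMC III: 23·51/(10 + 0.13·51) → 1173 ÷ (1663/100) = 117300/1663 ≈ 70.535
Max retention: S = 1000/(117300/1663) − 10 = 4900/1173 in (≈ 4.177 in)
Initial abstraction Ia = S/5 = (4900/1173)/5 = 980/1173 ≈ 0.835 in
Excess rainfall: 7.040 − 0.835 = 6.205 in; P > Ia so Q > 0
Q: (181948/29325)² ÷ (304448/29325) = 2069067169/557996100 in (≈ 3.708 in)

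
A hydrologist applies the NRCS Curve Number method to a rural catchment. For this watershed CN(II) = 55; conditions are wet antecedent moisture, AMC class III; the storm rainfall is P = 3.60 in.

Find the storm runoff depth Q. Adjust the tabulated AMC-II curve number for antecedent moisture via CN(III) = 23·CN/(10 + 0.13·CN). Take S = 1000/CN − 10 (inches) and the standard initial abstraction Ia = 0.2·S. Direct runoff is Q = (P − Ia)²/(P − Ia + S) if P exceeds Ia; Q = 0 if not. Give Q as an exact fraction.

Q = 247254/191015 in ≈ 1.294 in

CN(III) from CN(II)=55: (23·55)/(10 + 0.13·55) = 25300/343 ≈ 73.761
S = 1000/(25300/343) − 10 = 900/253 in ≈ 3.557 in
Initial abstraction Ia = S/5 = (900/253)/5 = 180/253 ≈ 0.711 in
P − Ia = 3.600 − 0.711 = 3654/1265 ≈ 2.889 in (> 0, runoff occurs)
Q: (3654/1265)² ÷ (8154/1265) = 247254/191015 in (≈ 1.294 in)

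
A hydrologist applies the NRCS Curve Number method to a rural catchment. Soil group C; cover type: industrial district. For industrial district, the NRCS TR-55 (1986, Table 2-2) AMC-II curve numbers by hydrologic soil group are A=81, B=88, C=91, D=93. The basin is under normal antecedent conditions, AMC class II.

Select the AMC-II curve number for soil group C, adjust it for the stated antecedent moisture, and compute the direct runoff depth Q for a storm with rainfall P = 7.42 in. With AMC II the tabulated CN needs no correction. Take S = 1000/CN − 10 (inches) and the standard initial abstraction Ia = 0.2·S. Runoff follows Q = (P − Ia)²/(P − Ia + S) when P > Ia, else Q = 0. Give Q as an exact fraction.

Q = 1079845321/169992550 in ≈ 6.352 in

NRCS table: industrial district, soil group C → CN(II) = 91
AMC II — tabulated CN = 91 applies directly.
S = 1000/91 − 10 = 90/91 in ≈ 0.989 in
Initial abstraction Ia = S/5 = (90/91)/5 = 18/91 ≈ 0.198 in
Since P=7.420 > Ia=0.198: effective rainfall P−Ia = 32861/4550 in
Runoff Q = (P−Ia)²/(P−Ia+S) = (7.222)²/(7.222+0.989) = 1079845321/169992550 ≈ 6.352 in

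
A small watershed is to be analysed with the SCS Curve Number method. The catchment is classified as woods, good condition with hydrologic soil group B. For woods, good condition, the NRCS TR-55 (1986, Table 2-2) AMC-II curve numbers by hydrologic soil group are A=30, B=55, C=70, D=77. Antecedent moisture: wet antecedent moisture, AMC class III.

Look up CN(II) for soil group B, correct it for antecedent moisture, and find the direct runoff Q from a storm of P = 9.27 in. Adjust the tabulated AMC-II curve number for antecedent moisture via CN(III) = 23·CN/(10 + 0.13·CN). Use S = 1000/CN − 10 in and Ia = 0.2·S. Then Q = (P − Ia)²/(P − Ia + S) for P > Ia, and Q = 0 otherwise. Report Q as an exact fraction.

NRCS table: woods, good condition, soil group B → CN(II) = 55
Adjust CN=55 to AMC III: 23·55/(10 + 0.13·55) → 1265 ÷ (343/20) = 25300/343 ≈ 73.761
S = 1000/(25300/343) − 10 = 900/253 in ≈ 3.557 in
Ia = 0.2·(900/253) = 180/253 in ≈ 0.711 in
Since P=9.270 > Ia=0.711: effective rainfall P−Ia = 216531/25300 in
Q = (216531/25300)²/((216531/25300) + 900/253) = (46885673961/640090000)/(306531/25300) = 1736506443/287230900 in ≈ 6.046 in

Q = 1736506443/287230900 in ≈ 6.046 in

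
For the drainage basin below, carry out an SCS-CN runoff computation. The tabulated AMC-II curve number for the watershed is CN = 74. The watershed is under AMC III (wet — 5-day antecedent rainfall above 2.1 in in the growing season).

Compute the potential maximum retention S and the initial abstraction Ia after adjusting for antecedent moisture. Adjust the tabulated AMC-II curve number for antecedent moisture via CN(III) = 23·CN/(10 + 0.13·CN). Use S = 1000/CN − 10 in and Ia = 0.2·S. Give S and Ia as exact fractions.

S = 1300/851 in ≈ 1.528 in; Ia = 260/851 in ≈ 0.306 in

Wet (AMC III): CN(III) = 23·74/(10 + 0.13·74) = 1702/(981/50) = 85100/981 ≈ 86.748
Retention S: 1000/CN − 10 with CN=86.748 → S = 1300/851 ≈ 1.528 in
Initial abstraction Ia = S/5 = (1300/851)/5 = 260/851 ≈ 0.306 in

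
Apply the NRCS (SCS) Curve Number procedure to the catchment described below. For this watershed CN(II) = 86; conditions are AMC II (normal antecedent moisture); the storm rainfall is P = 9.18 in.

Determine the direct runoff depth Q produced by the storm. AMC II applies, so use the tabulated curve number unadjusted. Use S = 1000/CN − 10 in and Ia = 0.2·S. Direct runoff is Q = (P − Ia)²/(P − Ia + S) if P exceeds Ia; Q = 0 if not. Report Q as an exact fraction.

Q = 362407369/48454550 in ≈ 7.479 in

CN(II) = 86; AMC II needs no correction.
Max retention: S = 1000/86 − 10 = 70/43 in (≈ 1.628 in)
Ia = 0.2S: 0.2·1.628 = 0.326 in (exactly 14/43)
P − Ia = 9.180 − 0.326 = 19037/2150 ≈ 8.854 in (> 0, runoff occurs)
Q = (19037/2150)²/((19037/2150) + 70/43) = (362407369/4622500)/(22537/2150) = 362407369/48454550 in ≈ 7.479 in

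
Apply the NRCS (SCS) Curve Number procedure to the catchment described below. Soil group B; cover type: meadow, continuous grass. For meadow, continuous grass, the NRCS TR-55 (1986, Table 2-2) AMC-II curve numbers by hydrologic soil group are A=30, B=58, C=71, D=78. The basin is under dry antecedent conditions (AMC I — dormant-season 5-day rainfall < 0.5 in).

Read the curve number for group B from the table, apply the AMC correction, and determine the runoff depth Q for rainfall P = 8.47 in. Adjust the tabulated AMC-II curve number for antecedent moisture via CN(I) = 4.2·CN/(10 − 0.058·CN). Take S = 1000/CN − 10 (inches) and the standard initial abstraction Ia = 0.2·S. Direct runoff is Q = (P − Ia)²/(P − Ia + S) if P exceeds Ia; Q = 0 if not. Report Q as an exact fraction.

NRCS table: meadow, continuous grass, soil group B → CN(II) = 58
Dry (AMC I): CN(I) = 4.2·58/(10 − 0.058·58) = (1218/5)/(1659/250) = 2900/79 ≈ 36.709
S = 1000/(2900/79) − 10 = 500/29 in ≈ 17.241 in
Ia = 0.2·(500/29) = 100/29 in ≈ 3.448 in
Since P=8.470 > Ia=3.448: effective rainfall P−Ia = 14563/2900 in
Q: (14563/2900)² ÷ (64563/2900) = 212080969/187232700 in (≈ 1.133 in)

Q = 212080969/187232700 in ≈ 1.133 in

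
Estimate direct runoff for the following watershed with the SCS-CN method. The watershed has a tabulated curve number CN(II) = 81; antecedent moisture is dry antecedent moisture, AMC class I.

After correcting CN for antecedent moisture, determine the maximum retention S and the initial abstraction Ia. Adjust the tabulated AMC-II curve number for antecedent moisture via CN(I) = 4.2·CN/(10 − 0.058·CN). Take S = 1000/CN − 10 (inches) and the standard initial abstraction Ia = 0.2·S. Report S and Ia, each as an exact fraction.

Adjust CN=81 to AMC I: 4.2·81/(10 − 0.058·81) → (1701/5) ÷ (2651/500) = 170100/2651 ≈ 64.164
Retention S: 1000/CN − 10 with CN=64.164 → S = 9500/1701 ≈ 5.585 in
Ia = 0.2S: 0.2·5.585 = 1.117 in (exactly 1900/1701)

S = 9500/1701 in ≈ 5.585 in; Ia = 1900/1701 in ≈ 1.117 in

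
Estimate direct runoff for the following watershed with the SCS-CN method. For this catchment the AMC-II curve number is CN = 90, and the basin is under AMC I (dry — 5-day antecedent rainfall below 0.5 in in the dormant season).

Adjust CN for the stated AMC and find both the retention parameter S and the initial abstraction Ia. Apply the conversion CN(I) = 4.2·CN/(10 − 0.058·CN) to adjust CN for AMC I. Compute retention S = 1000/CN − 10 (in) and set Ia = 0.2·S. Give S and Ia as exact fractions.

Dry (AMC I): CN(I) = 4.2·90/(10 − 0.058·90) = 378/(239/50) = 18900/239 ≈ 79.079
Retention S: 1000/CN − 10 with CN=79.079 → S = 500/189 ≈ 2.646 in
Initial abstraction Ia = S/5 = (500/189)/5 = 100/189 ≈ 0.529 in

S = 500/189 in ≈ 2.646 in; Ia = 100/189 in ≈ 0.529 in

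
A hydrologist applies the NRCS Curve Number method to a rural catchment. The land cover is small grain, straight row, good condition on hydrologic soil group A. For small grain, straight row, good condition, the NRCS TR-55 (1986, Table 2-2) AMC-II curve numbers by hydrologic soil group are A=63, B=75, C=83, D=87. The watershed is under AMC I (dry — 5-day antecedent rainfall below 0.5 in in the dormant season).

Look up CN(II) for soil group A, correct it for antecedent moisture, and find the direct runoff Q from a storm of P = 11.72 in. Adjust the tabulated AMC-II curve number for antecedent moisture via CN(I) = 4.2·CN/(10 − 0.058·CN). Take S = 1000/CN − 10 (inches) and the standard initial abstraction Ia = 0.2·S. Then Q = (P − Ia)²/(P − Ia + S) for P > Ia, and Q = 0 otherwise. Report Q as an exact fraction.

NRCS table: small grain, straight row, good condition, soil group A → CN(II) = 63
CN(I) from CN(II)=63: (4.2·63)/(10 − 0.058·63) = 132300/3173 ≈ 41.696
Retention S: 1000/CN − 10 with CN=41.696 → S = 18500/1323 ≈ 13.983 in
Initial abstraction Ia = S/5 = (18500/1323)/5 = 3700/1323 ≈ 2.797 in
Excess rainfall: 11.720 − 2.797 = 8.923 in; P > Ia so Q > 0
Q: (295139/33075)² ÷ (757639/33075) = 87107029321/25058909925 in (≈ 3.476 in)

Q = 87107029321/25058909925 in ≈ 3.476 in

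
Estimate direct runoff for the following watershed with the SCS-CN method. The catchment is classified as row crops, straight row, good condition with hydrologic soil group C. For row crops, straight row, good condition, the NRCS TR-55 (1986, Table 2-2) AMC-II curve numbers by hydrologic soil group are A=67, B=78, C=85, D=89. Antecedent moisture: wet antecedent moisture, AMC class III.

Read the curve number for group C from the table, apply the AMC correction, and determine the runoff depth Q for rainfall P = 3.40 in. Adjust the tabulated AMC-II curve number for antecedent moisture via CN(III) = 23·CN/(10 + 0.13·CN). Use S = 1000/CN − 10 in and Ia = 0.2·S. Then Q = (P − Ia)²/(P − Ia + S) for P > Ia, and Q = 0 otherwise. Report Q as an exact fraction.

Q = 40284409/15340885 in ≈ 2.626 in

NRCS table: row crops, straight row, good condition, soil group C → CN(II) = 85
CN(III) from CN(II)=85: (23·85)/(10 + 0.13·85) = 39100/421 ≈ 92.874
Max retention: S = 1000/(39100/421) − 10 = 300/391 in (≈ 0.767 in)
Ia = 0.2·(300/391) = 60/391 in ≈ 0.153 in
Since P=3.400 > Ia=0.153: effective rainfall P−Ia = 6347/1955 in
Q: (6347/1955)² ÷ (7847/1955) = 40284409/15340885 in (≈ 2.626 in)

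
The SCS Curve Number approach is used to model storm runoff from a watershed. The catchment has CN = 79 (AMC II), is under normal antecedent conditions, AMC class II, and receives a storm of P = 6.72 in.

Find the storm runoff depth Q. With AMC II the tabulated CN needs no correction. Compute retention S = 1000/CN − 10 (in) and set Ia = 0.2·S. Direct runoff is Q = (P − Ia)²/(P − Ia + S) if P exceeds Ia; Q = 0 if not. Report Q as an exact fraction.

Q = 1778301/410800 in ≈ 4.329 in

AMC II — tabulated CN = 79 applies directly.
Retention S: 1000/CN − 10 with CN=79.000 → S = 210/79 ≈ 2.658 in
Ia = 0.2S: 0.2·2.658 = 0.532 in (exactly 42/79)
Excess rainfall: 6.720 − 0.532 = 6.188 in; P > Ia so Q > 0
Q: (12222/1975)² ÷ (17472/1975) = 1778301/410800 in (≈ 4.329 in)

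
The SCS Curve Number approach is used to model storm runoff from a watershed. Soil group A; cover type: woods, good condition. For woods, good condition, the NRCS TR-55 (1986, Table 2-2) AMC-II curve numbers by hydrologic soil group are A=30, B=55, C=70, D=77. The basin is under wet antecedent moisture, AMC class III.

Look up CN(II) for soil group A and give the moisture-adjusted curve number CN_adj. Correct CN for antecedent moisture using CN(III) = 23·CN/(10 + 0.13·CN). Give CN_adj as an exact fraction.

NRCS table: woods, good condition, soil group A → CN(II) = 30
Adjust CN=30 to AMC III: 23·30/(10 + 0.13·30) → 690 ÷ (139/10) = 6900/139 ≈ 49.640

CN_adj = 6900/139 ≈ 49.640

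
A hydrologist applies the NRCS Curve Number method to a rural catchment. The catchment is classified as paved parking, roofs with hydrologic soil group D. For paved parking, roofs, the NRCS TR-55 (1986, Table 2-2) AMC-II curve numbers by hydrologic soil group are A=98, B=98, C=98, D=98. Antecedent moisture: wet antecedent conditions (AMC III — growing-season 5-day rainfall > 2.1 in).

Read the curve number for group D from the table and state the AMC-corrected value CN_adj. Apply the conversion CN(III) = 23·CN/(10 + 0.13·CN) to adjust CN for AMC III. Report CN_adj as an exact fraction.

CN_adj = 112700/1137 ≈ 99.120

NRCS table: paved parking, roofs, soil group D → CN(II) = 98
CN(III) from CN(II)=98: (23·98)/(10 + 0.13·98) = 112700/1137 ≈ 99.120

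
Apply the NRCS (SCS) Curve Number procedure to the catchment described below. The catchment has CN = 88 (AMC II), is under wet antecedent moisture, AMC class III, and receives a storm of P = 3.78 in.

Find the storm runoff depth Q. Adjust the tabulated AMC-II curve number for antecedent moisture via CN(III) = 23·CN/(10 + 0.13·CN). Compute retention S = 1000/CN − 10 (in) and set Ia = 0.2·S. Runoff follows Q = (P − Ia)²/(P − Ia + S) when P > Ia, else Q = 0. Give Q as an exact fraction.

Adjust CN=88 to AMC III: 23·88/(10 + 0.13·88) → 2024 ÷ (536/25) = 6325/67 ≈ 94.403
S = 1000/(6325/67) − 10 = 150/253 in ≈ 0.593 in
Ia = 0.2·(150/253) = 30/253 in ≈ 0.119 in
Since P=3.780 > Ia=0.119: effective rainfall P−Ia = 46317/12650 in
Q: (46317/12650)² ÷ (53817/12650) = 715088163/226928350 in (≈ 3.151 in)

Q = 715088163/226928350 in ≈ 3.151 in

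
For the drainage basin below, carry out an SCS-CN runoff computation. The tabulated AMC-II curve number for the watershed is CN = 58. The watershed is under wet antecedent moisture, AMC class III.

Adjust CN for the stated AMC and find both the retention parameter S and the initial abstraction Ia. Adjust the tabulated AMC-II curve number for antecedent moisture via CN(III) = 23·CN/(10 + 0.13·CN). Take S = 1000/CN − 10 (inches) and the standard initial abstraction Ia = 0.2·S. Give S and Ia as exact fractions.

S = 2100/667 in ≈ 3.148 in; Ia = 420/667 in ≈ 0.630 in

Wet (AMC III): CN(III) = 23·58/(10 + 0.13·58) = 1334/(877/50) = 66700/877 ≈ 76.055
Max retention: S = 1000/(66700/877) − 10 = 2100/667 in (≈ 3.148 in)
Ia = 0.2·(2100/667) = 420/667 in ≈ 0.630 in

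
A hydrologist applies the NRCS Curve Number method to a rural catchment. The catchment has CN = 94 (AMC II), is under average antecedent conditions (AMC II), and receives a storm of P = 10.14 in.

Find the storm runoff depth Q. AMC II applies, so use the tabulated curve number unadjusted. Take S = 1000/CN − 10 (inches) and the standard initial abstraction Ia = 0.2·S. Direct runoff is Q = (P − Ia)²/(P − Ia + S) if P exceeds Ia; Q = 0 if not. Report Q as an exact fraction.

Q = 61512649/6535350 in ≈ 9.412 in

Average conditions: CN = 94 (no AMC adjustment).
Max retention: S = 1000/94 − 10 = 30/47 in (≈ 0.638 in)
Ia = 0.2S: 0.2·0.638 = 0.128 in (exactly 6/47)
P − Ia = 10.140 − 0.128 = 23529/2350 ≈ 10.012 in (> 0, runoff occurs)
Q = (23529/2350)²/((23529/2350) + 30/47) = (553613841/5522500)/(25029/2350) = 61512649/6535350 in ≈ 9.412 in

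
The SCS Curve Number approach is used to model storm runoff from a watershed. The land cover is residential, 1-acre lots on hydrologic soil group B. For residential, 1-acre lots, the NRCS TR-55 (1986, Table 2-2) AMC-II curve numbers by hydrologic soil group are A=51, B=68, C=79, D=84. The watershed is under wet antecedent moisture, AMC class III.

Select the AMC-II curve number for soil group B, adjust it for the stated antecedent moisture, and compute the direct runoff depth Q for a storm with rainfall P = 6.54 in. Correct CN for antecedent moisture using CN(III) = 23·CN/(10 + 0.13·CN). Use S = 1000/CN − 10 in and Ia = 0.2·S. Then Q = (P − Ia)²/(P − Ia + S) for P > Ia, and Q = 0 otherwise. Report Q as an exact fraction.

NRCS table: residential, 1-acre lots, soil group B → CN(II) = 68
Adjust CN=68 to AMC III: 23·68/(10 + 0.13·68) → 1564 ÷ (471/25) = 39100/471 ≈ 83.015
Retention S: 1000/CN − 10 with CN=83.015 → S = 800/391 ≈ 2.046 in
Initial abstraction Ia = S/5 = (800/391)/5 = 160/391 ≈ 0.409 in
Excess rainfall: 6.540 − 0.409 = 6.131 in; P > Ia so Q > 0
Q = (119857/19550)²/((119857/19550) + 800/391) = (14365700449/382202500)/(159857/19550) = 14365700449/3125204350 in ≈ 4.597 in

Q = 14365700449/3125204350 in ≈ 4.597 in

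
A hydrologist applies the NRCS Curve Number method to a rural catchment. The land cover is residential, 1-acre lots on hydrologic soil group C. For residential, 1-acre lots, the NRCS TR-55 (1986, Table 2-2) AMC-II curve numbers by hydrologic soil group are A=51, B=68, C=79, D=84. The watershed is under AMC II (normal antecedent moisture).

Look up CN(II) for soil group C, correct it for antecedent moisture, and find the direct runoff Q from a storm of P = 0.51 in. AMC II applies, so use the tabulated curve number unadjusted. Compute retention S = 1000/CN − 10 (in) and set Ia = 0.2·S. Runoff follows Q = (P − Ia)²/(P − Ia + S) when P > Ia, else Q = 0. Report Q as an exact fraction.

NRCS table: residential, 1-acre lots, soil group C → CN(II) = 79
AMC II — tabulated CN = 79 applies directly.
Retention S: 1000/CN − 10 with CN=79.000 → S = 210/79 ≈ 2.658 in
Ia = 0.2·(210/79) = 42/79 in ≈ 0.532 in
P = 0.510 ≤ Ia = 0.532 in: entire storm abstracted, Q = 0.

Q = 0 in ≈ 0.000 in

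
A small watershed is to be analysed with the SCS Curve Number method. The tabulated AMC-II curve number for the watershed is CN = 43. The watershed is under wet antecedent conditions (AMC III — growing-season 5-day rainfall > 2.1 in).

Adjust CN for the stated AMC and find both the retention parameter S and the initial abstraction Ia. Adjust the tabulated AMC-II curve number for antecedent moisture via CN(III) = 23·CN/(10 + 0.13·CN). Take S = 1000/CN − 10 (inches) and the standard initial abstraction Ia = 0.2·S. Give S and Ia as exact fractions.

S = 5700/989 in ≈ 5.763 in; Ia = 1140/989 in ≈ 1.153 in

CN(III) from CN(II)=43: (23·43)/(10 + 0.13·43) = 98900/1559 ≈ 63.438
S = 1000/(98900/1559) − 10 = 5700/989 in ≈ 5.763 in
Ia = 0.2·(5700/989) = 1140/989 in ≈ 1.153 in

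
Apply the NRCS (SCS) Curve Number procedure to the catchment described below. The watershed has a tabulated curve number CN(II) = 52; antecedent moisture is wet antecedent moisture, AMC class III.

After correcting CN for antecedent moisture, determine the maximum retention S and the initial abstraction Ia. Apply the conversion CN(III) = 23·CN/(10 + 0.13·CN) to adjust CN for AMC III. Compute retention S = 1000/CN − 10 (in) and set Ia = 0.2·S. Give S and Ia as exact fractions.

CN(III) from CN(II)=52: (23·52)/(10 + 0.13·52) = 29900/419 ≈ 71.360
Max retention: S = 1000/(29900/419) − 10 = 1200/299 in (≈ 4.013 in)
Ia = 0.2·(1200/299) = 240/299 in ≈ 0.803 in

S = 1200/299 in ≈ 4.013 in; Ia = 240/299 in ≈ 0.803 in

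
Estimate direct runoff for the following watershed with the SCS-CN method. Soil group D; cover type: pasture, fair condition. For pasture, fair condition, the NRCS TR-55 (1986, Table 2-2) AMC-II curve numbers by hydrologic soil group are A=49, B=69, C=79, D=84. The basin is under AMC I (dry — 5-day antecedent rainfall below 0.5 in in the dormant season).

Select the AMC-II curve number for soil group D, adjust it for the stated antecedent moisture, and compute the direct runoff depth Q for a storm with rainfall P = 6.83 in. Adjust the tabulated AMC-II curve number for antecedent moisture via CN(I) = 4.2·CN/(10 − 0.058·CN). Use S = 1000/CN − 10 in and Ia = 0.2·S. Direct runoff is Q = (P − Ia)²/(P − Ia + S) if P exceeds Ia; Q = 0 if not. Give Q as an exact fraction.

NRCS table: pasture, fair condition, soil group D → CN(II) = 84
Dry (AMC I): CN(I) = 4.2·84/(10 − 0.058·84) = (1764/5)/(641/125) = 44100/641 ≈ 68.799
Retention S: 1000/CN − 10 with CN=68.799 → S = 2000/441 ≈ 4.535 in
Initial abstraction Ia = S/5 = (2000/441)/5 = 400/441 ≈ 0.907 in
P − Ia = 6.830 − 0.907 = 261203/44100 ≈ 5.923 in (> 0, runoff occurs)
Q = (261203/44100)²/((261203/44100) + 2000/441) = (68227007209/1944810000)/(461203/44100) = 68227007209/20339052300 in ≈ 3.354 in

Q = 68227007209/20339052300 in ≈ 3.354 in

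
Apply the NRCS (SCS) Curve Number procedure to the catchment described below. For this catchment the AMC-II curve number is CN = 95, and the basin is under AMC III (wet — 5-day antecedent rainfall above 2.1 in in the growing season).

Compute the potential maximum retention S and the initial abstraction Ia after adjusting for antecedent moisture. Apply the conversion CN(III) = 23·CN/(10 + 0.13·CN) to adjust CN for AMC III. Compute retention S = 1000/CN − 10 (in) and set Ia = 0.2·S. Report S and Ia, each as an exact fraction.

S = 100/437 in ≈ 0.229 in; Ia = 20/437 in ≈ 0.046 in

CN(III) from CN(II)=95: (23·95)/(10 + 0.13·95) = 43700/447 ≈ 97.763
Max retention: S = 1000/(43700/447) − 10 = 100/437 in (≈ 0.229 in)
Initial abstraction Ia = S/5 = (100/437)/5 = 20/437 ≈ 0.046 in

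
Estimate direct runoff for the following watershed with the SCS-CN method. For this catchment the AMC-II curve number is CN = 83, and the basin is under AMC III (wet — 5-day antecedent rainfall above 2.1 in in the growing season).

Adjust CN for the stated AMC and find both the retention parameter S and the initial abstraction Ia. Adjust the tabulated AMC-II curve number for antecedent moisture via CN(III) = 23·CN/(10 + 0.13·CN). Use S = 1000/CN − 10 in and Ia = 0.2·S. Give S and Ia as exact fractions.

S = 1700/1909 in ≈ 0.891 in; Ia = 340/1909 in ≈ 0.178 in

CN(III) from CN(II)=83: (23·83)/(10 + 0.13·83) = 190900/2079 ≈ 91.823
Max retention: S = 1000/(190900/2079) − 10 = 1700/1909 in (≈ 0.891 in)
Ia = 0.2·(1700/1909) = 340/1909 in ≈ 0.178 in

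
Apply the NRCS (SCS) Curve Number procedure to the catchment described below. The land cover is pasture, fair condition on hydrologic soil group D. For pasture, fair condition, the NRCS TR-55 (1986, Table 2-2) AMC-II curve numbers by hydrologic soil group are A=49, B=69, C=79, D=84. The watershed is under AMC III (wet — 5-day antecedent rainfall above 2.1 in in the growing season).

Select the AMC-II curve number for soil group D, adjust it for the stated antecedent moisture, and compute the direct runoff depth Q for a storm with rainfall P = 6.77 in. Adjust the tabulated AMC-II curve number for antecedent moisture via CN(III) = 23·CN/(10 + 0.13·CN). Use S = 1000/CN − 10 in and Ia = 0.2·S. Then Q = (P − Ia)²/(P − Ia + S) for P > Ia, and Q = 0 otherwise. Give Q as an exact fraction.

NRCS table: pasture, fair condition, soil group D → CN(II) = 84
CN(III) from CN(II)=84: (23·84)/(10 + 0.13·84) = 48300/523 ≈ 92.352
S = 1000/(48300/523) − 10 = 400/483 in ≈ 0.828 in
Ia = 0.2·(400/483) = 80/483 in ≈ 0.166 in
P − Ia = 6.770 − 0.166 = 318991/48300 ≈ 6.604 in (> 0, runoff occurs)
Q: (318991/48300)² ÷ (358991/48300) = 101755258081/17339265300 in (≈ 5.868 in)

Q = 101755258081/17339265300 in ≈ 5.868 in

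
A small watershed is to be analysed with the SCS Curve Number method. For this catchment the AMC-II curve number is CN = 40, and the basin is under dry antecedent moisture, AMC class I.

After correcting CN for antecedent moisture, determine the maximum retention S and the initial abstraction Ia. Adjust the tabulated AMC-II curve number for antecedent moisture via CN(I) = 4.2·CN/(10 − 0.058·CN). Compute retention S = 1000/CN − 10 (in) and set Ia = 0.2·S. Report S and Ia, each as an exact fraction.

Adjust CN=40 to AMC I: 4.2·40/(10 − 0.058·40) → 168 ÷ (192/25) = 175/8 ≈ 21.875
Max retention: S = 1000/(175/8) − 10 = 250/7 in (≈ 35.714 in)
Initial abstraction Ia = S/5 = (250/7)/5 = 50/7 ≈ 7.143 in

S = 250/7 in ≈ 35.714 in; Ia = 50/7 in ≈ 7.143 in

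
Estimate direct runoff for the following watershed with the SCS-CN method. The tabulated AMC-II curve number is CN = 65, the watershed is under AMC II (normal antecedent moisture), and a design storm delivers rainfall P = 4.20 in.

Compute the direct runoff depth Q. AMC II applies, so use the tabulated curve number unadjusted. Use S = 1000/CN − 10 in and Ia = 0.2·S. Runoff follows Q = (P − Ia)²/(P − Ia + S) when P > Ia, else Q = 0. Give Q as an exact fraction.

Q = 5887/5135 in ≈ 1.146 in

AMC II — tabulated CN = 65 applies directly.
S = 1000/65 − 10 = 70/13 in ≈ 5.385 in
Ia = 0.2·(70/13) = 14/13 in ≈ 1.077 in
Excess rainfall: 4.200 − 1.077 = 3.123 in; P > Ia so Q > 0
Q: (203/65)² ÷ (553/65) = 5887/5135 in (≈ 1.146 in)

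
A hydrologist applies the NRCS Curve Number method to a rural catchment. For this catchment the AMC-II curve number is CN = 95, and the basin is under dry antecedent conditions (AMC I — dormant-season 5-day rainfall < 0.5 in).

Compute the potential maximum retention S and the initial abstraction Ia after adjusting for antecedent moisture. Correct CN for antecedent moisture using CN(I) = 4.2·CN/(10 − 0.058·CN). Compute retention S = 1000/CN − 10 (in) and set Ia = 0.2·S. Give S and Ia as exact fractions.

S = 500/399 in ≈ 1.253 in; Ia = 100/399 in ≈ 0.251 in

Adjust CN=95 to AMC I: 4.2·95/(10 − 0.058·95) → 399 ÷ (449/100) = 39900/449 ≈ 88.864
S = 1000/(39900/449) − 10 = 500/399 in ≈ 1.253 in
Ia = 0.2·(500/399) = 100/399 in ≈ 0.251 in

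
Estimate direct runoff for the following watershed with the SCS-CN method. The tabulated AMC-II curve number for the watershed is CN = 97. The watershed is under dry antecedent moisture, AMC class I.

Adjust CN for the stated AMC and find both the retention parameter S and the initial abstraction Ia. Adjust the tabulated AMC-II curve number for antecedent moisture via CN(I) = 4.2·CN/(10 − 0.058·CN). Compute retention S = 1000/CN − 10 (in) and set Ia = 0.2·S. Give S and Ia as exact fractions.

S = 500/679 in ≈ 0.736 in; Ia = 100/679 in ≈ 0.147 in

CN(I) from CN(II)=97: (4.2·97)/(10 − 0.058·97) = 67900/729 ≈ 93.141
Retention S: 1000/CN − 10 with CN=93.141 → S = 500/679 ≈ 0.736 in
Ia = 0.2·(500/679) = 100/679 in ≈ 0.147 in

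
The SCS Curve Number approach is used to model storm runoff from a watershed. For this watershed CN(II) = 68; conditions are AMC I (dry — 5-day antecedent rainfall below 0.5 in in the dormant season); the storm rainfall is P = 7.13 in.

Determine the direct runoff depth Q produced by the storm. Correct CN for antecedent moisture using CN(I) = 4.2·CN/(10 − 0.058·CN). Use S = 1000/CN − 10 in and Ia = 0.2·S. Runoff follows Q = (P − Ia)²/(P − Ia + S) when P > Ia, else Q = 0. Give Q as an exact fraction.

Q = 30464560681/20511113700 in ≈ 1.485 in

CN(I) from CN(II)=68: (4.2·68)/(10 − 0.058·68) = 35700/757 ≈ 47.160
S = 1000/(35700/757) − 10 = 4000/357 in ≈ 11.204 in
Initial abstraction Ia = S/5 = (4000/357)/5 = 800/357 ≈ 2.241 in
P − Ia = 7.130 − 2.241 = 174541/35700 ≈ 4.889 in (> 0, runoff occurs)
Runoff Q = (P−Ia)²/(P−Ia+S) = (4.889)²/(4.889+11.204) = 30464560681/20511113700 ≈ 1.485 in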